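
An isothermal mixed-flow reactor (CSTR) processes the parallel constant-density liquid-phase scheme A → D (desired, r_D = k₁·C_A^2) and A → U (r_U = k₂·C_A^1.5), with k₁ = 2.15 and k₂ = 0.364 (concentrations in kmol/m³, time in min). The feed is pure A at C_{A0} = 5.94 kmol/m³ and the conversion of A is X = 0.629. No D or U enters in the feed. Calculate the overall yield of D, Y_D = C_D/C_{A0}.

Exit C_A = C_{A0}(1−X) = 5.94×0.371 = 2.204 kmol/m³.
Rates in a CSTR are evaluated at the outlet concentration: r_D = 2.15×2.204^2 = 10.44, r_U = 0.364×2.204^1.5 = 1.191.
Fraction of consumed A going to D: r_D/(r_D+r_U) = 0.8976.
C_D = 0.8976·C_{A0}·X = 0.8976×5.94×0.629 = 3.35 kmol/m³; Y_D = C_D/C_{A0} = 0.565.

0.565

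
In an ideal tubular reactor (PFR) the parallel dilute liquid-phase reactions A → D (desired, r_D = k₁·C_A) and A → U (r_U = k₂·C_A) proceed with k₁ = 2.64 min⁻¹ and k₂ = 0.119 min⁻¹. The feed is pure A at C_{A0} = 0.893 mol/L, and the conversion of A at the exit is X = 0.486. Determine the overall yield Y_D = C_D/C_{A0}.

0.465

C_A = C_{A0}(1−X) = 0.4590 mol/L.
Both paths are first order in A, so the instantaneous fraction to D is constant: dC_D/d(−C_A) = k₁/(k₁+k₂) = 0.9569.
C_D = 0.9569·(C_{A0}−C_A) = 0.9569×0.4340 = 0.415 mol/L.
Y_D = C_D/C_{A0} = 0.4153/0.893 = 0.465.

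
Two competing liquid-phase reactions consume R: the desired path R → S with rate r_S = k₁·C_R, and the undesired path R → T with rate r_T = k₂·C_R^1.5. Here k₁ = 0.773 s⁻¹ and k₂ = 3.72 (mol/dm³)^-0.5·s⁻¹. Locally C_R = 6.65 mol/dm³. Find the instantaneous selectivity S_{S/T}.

0.0806

S_{S/T} = r_S/r_T = (k₁·C_R)/(k₂·C_R^1.5) = (k₁/k₂)·C_R^-0.5.
= (0.773×6.650) / (3.72×6.650^1.5) = 5.140/63.79 = 0.0806.
The undesired path is higher order in R, so low C_R (CSTR or dilute feed) favours S.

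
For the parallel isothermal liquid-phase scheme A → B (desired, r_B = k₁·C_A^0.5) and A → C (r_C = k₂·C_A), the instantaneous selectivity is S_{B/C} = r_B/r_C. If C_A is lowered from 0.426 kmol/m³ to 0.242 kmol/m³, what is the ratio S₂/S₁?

S_{B/C} = (k₁/k₂)·C_A^-0.5, so S₂/S₁ = (C_{A,2}/C_{A,1})^-0.5.
= (0.242/0.426)^(-0.5) = (0.5681)^(-0.5) = 1.33.

1.33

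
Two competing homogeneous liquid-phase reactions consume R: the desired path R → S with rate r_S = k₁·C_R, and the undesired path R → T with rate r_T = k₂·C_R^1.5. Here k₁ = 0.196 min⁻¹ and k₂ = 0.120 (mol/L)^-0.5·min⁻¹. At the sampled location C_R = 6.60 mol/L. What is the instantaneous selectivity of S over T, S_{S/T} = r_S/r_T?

S_{S/T} = r_S/r_T = (k₁·C_R)/(k₂·C_R^1.5) = (k₁/k₂)·C_R^-0.5.
= (0.196×6.600) / (0.120×6.600^1.5) = 1.294/2.035 = 0.636.

0.636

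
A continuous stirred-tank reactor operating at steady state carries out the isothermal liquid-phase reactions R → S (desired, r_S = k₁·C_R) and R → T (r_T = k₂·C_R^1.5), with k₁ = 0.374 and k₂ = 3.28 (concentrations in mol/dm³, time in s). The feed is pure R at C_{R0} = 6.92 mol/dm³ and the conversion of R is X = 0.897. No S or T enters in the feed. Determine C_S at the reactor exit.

Exit C_R = C_{R0}(1−X) = 6.92×0.103 = 0.7128 mol/dm³.
In a CSTR the entire volume is at exit conditions, so r_S = 0.374×0.7128 = 0.2666 and r_T = 3.28×0.7128^1.5 = 1.974.
Fraction of consumed R going to S: r_S/(r_S+r_T) = 0.1190.
C_S = 0.1190·C_{R0}·X = 0.1190×6.92×0.897 = 0.739 mol/dm³.

0.739 mol/dm³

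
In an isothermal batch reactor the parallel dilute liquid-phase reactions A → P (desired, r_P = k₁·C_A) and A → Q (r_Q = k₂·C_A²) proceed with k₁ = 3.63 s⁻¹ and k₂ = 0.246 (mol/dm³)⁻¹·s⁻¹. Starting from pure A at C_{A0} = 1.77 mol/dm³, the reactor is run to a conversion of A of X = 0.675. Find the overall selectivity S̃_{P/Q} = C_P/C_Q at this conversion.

C_A = C_{A0}(1−X) = 0.5752 mol/dm³.
Along a PFR/batch, dC_P/dC_A = −r_P/(r_P+r_Q) = −k₁/(k₁+k₂·C_A).
Integrating from C_{A0} to C_A: C_P = (3.63/0.246)·ln[(3.63+0.246·1.77)/(3.63+0.246·0.575)] = 14.76·ln(4.065/3.772) = 1.107 mol/dm³.
C_Q = (C_{A0}−C_A)−C_P = 0.08743 mol/dm³; S̃_{P/Q} = 1.107/0.08743 = 12.7.

12.7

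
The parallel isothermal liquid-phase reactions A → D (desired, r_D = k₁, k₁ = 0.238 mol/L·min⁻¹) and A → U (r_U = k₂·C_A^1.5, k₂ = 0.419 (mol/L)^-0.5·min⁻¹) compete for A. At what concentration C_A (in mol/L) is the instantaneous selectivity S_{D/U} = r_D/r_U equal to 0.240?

S_{D/U} = (k₁/k₂)·C_A^-1.5 ⇒ C_A = (S·k₂/k₁)^(1/(-1.5)).
= (0.240×0.419/0.238)^(-0.6667) = (0.4225)^(-0.6667) = 1.78 mol/L.

1.78 mol/L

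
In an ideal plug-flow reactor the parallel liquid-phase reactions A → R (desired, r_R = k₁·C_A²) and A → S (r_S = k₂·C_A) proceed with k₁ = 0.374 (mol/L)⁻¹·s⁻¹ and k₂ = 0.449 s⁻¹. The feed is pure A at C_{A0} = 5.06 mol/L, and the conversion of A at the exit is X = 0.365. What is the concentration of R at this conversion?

C_A = C_{A0}(1−X) = 3.213 mol/L.
Along a PFR/batch, dC_S/dC_A = −r_S/(r_R+r_S) = −k₂/(k₂+k₁·C_A).
Integrating from C_{A0} to C_A: C_S = (0.449/0.374)·ln[(0.449+0.374·5.06)/(0.449+0.374·3.21)] = 1.201·ln(2.341/1.651) = 0.4197 mol/L.
Then C_R = (C_{A0}−C_A) − C_S = 1.847 − 0.4197 = 1.427 mol/L.

1.43 mol/L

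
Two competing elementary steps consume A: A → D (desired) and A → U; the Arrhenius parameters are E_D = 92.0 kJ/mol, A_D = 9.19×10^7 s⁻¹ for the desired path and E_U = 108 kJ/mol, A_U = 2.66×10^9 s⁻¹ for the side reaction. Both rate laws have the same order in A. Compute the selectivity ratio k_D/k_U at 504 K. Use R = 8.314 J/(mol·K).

Since both paths have the same order in A, the concentration cancels and S_{D/U} = k_D/k_U = (A_D/A_U)·exp[(E_U−E_D)/(RT)].
(E_U−E_D)/(RT) = (108−92.0)×10³/(8.314×504) = 16000/4190 = 3.818.
k_D/k_U = (9.19×10^7/2.66×10^9)·exp(3.818) = 0.03455 × 45.53 = 1.57.

1.57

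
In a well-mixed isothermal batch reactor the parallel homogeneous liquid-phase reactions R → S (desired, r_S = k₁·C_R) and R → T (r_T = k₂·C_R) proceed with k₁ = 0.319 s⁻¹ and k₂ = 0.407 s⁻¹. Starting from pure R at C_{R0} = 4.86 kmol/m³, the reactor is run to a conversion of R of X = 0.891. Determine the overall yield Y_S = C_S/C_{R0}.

0.391

C_R = C_{R0}(1−X) = 0.5297 kmol/m³.
Both paths are first order in R, so the instantaneous fraction to S is constant: dC_S/d(−C_R) = k₁/(k₁+k₂) = 0.4394.
C_S = 0.4394·(C_{R0}−C_R) = 0.4394×4.330 = 1.90 kmol/m³.
Y_S = C_S/C_{R0} = 1.903/4.86 = 0.391.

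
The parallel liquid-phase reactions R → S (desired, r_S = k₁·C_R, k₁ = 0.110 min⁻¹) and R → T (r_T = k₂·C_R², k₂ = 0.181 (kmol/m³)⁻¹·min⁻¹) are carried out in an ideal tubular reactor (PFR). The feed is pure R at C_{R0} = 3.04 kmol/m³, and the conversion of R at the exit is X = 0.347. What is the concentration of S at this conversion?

C_R = C_{R0}(1−X) = 1.985 kmol/m³.
Along a PFR/batch, dC_S/dC_R = −r_S/(r_S+r_T) = −k₁/(k₁+k₂·C_R).
Integrating from C_{R0} to C_R: C_S = (0.110/0.181)·ln[(0.110+0.181·3.04)/(0.110+0.181·1.99)] = 0.6077·ln(0.6602/0.4693) = 0.2074 kmol/m³.

0.207 kmol/m³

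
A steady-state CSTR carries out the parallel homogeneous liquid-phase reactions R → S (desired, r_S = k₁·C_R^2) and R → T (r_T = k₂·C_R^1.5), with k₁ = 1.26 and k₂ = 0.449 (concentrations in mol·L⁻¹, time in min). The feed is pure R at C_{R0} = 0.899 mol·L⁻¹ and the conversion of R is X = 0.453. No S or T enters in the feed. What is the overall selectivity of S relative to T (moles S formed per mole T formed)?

Exit C_R = C_{R0}(1−X) = 0.899×0.547 = 0.4918 mol·L⁻¹.
A CSTR operates uniformly at the exit composition, giving r_S = 0.3047 and r_T = 0.1548 (each k·C_R^n at C_R = 0.4918).
Overall selectivity = C_S/C_T = r_Sτ/(r_Tτ) = r_S/r_T = 1.97.

1.97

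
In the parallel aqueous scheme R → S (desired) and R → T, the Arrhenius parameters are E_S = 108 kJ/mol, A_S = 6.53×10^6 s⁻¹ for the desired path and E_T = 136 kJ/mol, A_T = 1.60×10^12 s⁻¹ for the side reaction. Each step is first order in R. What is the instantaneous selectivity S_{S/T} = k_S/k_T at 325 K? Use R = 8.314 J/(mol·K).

With equal orders, S_{S/T} = k_S/k_T = (A_S/A_T)·exp[(E_T−E_S)/(RT)].
(E_T−E_S)/(RT) = (136−108)×10³/(8.314×325) = 28000/2702 = 10.36.
k_S/k_T = (6.53×10^6/1.60×10^12)·exp(10.36) = 4.081×10^-6 × 31650 = 0.129.
Since E_S < E_T, lowering the temperature improves selectivity toward S.

0.129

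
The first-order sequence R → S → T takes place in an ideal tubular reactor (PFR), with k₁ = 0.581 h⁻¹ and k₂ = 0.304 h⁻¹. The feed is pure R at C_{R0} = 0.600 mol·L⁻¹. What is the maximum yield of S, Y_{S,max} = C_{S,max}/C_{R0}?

At the optimum, C_{S,max}/C_{R0} = (k₁/k₂)^[k₂/(k₂−k₁)].
= (0.581/0.304)^(0.304/(0.304−0.581)) = (1.911)^(-1.097) = 0.4912.

0.491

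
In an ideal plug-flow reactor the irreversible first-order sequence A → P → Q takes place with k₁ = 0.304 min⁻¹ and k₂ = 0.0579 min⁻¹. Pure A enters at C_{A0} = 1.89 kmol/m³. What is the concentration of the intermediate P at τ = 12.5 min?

1.08 kmol/m³

For first-order series with pure A initially, C_P(τ) = k₁C_{A0}/(k₂−k₁)·(e^(−k₁τ) − e^(−k₂τ)).
e^(−k₁τ) = e^(−0.304×12.5) = e^(−3.800) = 0.02237; e^(−k₂τ) = e^(−0.7238) = 0.4849.
C_P = 0.304×1.89/(0.0579−0.304) × (0.02237−0.4849) = (-2.335)×(-0.4626) = 1.080 kmol/m³.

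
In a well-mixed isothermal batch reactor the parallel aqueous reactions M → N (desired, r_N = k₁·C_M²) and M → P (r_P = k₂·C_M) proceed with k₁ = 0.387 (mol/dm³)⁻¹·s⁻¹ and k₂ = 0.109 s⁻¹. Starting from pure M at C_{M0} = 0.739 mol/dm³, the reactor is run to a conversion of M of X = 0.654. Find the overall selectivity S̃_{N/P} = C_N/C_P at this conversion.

C_M = C_{M0}(1−X) = 0.2557 mol/dm³.
Along a PFR/batch, dC_P/dC_M = −r_P/(r_N+r_P) = −k₂/(k₂+k₁·C_M).
Integrating from C_{M0} to C_M: C_P = (0.109/0.387)·ln[(0.109+0.387·0.739)/(0.109+0.387·0.256)] = 0.2817·ln(0.3950/0.2080) = 0.1807 mol/dm³.
Then C_N = (C_{M0}−C_M) − C_P = 0.4833 − 0.1807 = 0.3026 mol/dm³.
S̃_{N/P} = C_N/C_P = 0.3026/0.1807 = 1.67.

1.67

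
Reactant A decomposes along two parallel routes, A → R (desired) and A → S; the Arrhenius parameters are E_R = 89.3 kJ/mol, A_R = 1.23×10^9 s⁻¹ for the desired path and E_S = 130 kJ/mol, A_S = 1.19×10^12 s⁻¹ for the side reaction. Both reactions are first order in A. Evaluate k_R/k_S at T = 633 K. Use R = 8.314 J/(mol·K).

Since both paths have the same order in A, the concentration cancels and S_{R/S} = k_R/k_S = (A_R/A_S)·exp[(E_S−E_R)/(RT)].
(E_S−E_R)/(RT) = (130−89.3)×10³/(8.314×633) = 40700/5263 = 7.734.
k_R/k_S = (1.23×10^9/1.19×10^12)·exp(7.734) = 0.001034 × 2284 = 2.36.
Since E_R < E_S, lowering the temperature improves selectivity toward R.

2.36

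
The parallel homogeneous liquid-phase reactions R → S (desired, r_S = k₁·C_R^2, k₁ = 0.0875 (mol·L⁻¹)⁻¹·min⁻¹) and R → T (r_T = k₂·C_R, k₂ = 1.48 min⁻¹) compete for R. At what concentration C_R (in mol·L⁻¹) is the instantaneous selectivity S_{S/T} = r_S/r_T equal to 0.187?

3.16 mol·L⁻¹

S_{S/T} = (k₁/k₂)·C_R ⇒ C_R = S·k₂/k₁.
= 0.187×1.48/0.0875 = 3.16 mol·L⁻¹.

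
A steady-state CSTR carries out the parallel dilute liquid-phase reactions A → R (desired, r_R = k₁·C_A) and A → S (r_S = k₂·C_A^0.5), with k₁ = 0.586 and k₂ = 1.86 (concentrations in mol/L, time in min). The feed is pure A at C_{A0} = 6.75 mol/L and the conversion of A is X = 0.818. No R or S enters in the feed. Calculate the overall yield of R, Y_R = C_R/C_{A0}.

0.212

Exit C_A = C_{A0}(1−X) = 6.75×0.182 = 1.229 mol/L.
In a CSTR the entire volume is at exit conditions, so r_R = 0.586×1.229 = 0.7199 and r_S = 1.86×1.229^0.5 = 2.062.
Fraction of consumed A going to R: r_R/(r_R+r_S) = 0.2588.
C_R = 0.2588·C_{A0}·X = 0.2588×6.75×0.818 = 1.43 mol/L; Y_R = C_R/C_{A0} = 0.212.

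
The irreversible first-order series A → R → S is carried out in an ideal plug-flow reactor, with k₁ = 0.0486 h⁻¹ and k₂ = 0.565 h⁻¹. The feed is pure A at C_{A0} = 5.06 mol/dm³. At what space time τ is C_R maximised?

The intermediate peaks when r₁ = r₂, i.e. k₁e^(−k₁τ) = k₂e^(−k₂τ), giving τ_opt = ln(k₂/k₁)/(k₂−k₁).
= ln(0.565/0.0486)/(0.565−0.0486) = ln(11.63)/0.5164 = 2.453/0.5164 = 4.75 h.

4.75 h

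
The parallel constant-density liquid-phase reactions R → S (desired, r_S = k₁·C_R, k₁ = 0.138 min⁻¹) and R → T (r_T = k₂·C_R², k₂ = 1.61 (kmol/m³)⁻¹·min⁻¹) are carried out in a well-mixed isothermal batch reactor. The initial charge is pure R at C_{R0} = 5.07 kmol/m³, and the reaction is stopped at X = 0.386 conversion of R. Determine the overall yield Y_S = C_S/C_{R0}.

C_R = C_{R0}(1−X) = 3.113 kmol/m³.
Along a PFR/batch, dC_S/dC_R = −r_S/(r_S+r_T) = −k₁/(k₁+k₂·C_R).
Integrating from C_{R0} to C_R: C_S = (0.138/1.61)·ln[(0.138+1.61·5.07)/(0.138+1.61·3.11)] = 0.08571·ln(8.301/5.150) = 0.04092 kmol/m³.
Y_S = C_S/C_{R0} = 0.04092/5.07 = 0.00807.

0.00807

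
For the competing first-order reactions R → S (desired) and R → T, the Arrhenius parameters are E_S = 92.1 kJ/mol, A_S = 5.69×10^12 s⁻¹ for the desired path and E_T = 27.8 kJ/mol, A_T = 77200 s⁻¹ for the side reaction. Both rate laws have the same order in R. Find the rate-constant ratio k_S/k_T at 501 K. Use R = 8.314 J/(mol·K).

k_S/k_T = (A_S/A_T)·exp[−(E_S−E_T)/(RT)] = (A_S/A_T)·exp[(E_T−E_S)/(RT)].
(E_T−E_S)/(RT) = (27.8−92.1)×10³/(8.314×501) = -64300/4165 = -15.44.
k_S/k_T = (5.69×10^12/77200)·exp(-15.44) = 7.370×10^7 × 1.976×10^-7 = 14.6.

14.6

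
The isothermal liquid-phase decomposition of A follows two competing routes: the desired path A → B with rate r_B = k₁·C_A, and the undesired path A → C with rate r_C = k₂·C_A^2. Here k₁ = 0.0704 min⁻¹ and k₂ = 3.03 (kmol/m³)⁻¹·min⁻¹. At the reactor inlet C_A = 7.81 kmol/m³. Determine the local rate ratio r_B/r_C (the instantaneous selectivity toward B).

0.00297

S_{B/C} = r_B/r_C = (k₁·C_A)/(k₂·C_A^2) = (k₁/k₂)·C_A⁻¹.
= (0.0704×7.810) / (3.03×7.810^2) = 0.5498/184.8 = 0.00297.
The undesired path is higher order in A, so low C_A (CSTR or dilute feed) favours B.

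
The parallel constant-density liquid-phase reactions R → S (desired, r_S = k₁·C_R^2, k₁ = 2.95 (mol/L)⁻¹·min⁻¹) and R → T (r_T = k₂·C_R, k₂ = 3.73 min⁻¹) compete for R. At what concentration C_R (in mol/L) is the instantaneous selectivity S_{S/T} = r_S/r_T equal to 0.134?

S_{S/T} = (k₁/k₂)·C_R ⇒ C_R = S·k₂/k₁.
= 0.134×3.73/2.95 = 0.169 mol/L.

0.169 mol/L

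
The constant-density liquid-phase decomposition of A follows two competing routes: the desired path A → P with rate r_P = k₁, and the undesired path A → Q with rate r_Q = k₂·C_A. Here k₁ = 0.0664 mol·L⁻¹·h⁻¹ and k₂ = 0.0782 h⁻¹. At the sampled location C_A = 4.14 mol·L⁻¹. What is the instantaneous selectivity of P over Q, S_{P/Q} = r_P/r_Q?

S_{P/Q} = r_P/r_Q = (k₁)/(k₂·C_A) = (k₁/k₂)·C_A⁻¹.
= (0.0664) / (0.0782×4.140) = 0.06640/0.3237 = 0.205.

0.205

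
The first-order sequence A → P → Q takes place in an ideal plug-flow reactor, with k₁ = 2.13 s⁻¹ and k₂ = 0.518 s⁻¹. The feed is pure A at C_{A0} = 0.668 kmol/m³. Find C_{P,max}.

0.424 kmol/m³

Evaluating C_P at τ_opt = ln(k₂/k₁)/(k₂−k₁) gives C_{P,max}/C_{A0} = (k₁/k₂)^[k₂/(k₂−k₁)].
= (2.13/0.518)^(0.518/(0.518−2.13)) = (4.112)^(-0.3213) = 0.6349.
C_{P,max} = 0.6349×0.668 = 0.424 kmol/m³.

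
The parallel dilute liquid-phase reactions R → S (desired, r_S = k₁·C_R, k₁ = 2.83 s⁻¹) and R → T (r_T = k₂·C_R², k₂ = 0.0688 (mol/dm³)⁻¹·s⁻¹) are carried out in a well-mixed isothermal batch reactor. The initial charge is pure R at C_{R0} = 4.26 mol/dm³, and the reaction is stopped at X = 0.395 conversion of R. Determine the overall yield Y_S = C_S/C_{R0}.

C_R = C_{R0}(1−X) = 2.577 mol/dm³.
Along a PFR/batch, dC_S/dC_R = −r_S/(r_S+r_T) = −k₁/(k₁+k₂·C_R).
Integrating from C_{R0} to C_R: C_S = (2.83/0.0688)·ln[(2.83+0.0688·4.26)/(2.83+0.0688·2.58)] = 41.13·ln(3.123/3.007) = 1.554 mol/dm³.
Y_S = C_S/C_{R0} = 1.554/4.26 = 0.365.

0.365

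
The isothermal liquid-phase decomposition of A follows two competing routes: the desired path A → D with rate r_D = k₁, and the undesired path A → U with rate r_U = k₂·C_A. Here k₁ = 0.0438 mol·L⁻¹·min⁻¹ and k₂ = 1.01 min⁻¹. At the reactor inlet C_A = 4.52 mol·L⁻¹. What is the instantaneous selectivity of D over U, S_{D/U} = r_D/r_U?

S_{D/U} = r_D/r_U = (k₁)/(k₂·C_A) = (k₁/k₂)·C_A⁻¹.
= (0.0438) / (1.01×4.520) = 0.04380/4.565 = 0.00959.
The undesired path is higher order in A, so low C_A (CSTR or dilute feed) favours D.

0.00959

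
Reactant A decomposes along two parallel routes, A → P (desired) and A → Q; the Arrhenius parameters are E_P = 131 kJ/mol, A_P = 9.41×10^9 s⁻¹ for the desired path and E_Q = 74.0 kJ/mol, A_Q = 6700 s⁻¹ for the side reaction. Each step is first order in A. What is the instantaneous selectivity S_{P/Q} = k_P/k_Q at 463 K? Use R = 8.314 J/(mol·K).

With equal orders, S_{P/Q} = k_P/k_Q = (A_P/A_Q)·exp[(E_Q−E_P)/(RT)].
(E_Q−E_P)/(RT) = (74.0−131)×10³/(8.314×463) = -57000/3849 = -14.81.
k_P/k_Q = (9.41×10^9/6700)·exp(-14.81) = 1.404×10^6 × 3.708×10^-7 = 0.521.

0.521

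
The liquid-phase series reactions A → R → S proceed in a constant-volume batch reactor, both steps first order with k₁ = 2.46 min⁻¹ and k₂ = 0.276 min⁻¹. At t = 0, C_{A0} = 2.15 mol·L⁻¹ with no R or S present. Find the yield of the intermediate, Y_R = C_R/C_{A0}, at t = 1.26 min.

0.745

For first-order series with pure A initially, C_R(t) = k₁C_{A0}/(k₂−k₁)·(e^(−k₁t) − e^(−k₂t)).
e^(−k₁t) = e^(−2.46×1.26) = e^(−3.100) = 0.04507; e^(−k₂t) = e^(−0.3478) = 0.7063.
C_R = 2.46×2.15/(0.276−2.46) × (0.04507−0.7063) = (-2.422)×(-0.6612) = 1.601 mol·L⁻¹.
Y_R = C_R/C_{A0} = 1.601/2.15 = 0.745.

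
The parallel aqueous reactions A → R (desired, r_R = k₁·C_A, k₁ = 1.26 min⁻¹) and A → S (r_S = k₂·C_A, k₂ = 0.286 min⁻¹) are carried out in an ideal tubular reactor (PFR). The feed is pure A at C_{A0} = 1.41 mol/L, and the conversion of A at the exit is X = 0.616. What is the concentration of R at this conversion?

C_A = C_{A0}(1−X) = 0.5414 mol/L.
Both paths are first order in A, so the instantaneous fraction to R is constant: dC_R/d(−C_A) = k₁/(k₁+k₂) = 0.8150.
C_R = 0.8150·(C_{A0}−C_A) = 0.8150×0.8686 = 0.708 mol/L.

0.708 mol/L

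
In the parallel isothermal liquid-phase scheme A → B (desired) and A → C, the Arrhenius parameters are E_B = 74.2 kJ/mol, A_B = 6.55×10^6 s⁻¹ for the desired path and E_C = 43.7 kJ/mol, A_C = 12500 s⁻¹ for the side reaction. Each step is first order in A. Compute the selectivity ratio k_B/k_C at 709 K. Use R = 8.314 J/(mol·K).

2.97

Since both paths have the same order in A, the concentration cancels and S_{B/C} = k_B/k_C = (A_B/A_C)·exp[(E_C−E_B)/(RT)].
(E_C−E_B)/(RT) = (43.7−74.2)×10³/(8.314×709) = -30500/5895 = -5.174.
k_B/k_C = (6.55×10^6/12500)·exp(-5.174) = 524.0 × 0.005661 = 2.97.
Since E_B > E_C, raising the temperature improves selectivity toward B.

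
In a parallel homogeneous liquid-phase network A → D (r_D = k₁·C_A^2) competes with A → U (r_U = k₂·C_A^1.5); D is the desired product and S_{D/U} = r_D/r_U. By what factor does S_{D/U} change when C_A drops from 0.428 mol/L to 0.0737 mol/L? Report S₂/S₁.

0.415

S_{D/U} = (k₁/k₂)·C_A^0.5, so S₂/S₁ = (C_{A,2}/C_{A,1})^0.5.
= (0.0737/0.428)^0.5 = (0.1722)^0.5 = 0.415.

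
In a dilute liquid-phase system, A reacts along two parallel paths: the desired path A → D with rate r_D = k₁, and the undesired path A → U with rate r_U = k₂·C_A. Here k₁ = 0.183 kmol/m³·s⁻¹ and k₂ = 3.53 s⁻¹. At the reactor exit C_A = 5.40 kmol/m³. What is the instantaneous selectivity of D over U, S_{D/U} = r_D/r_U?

S_{D/U} = r_D/r_U = (k₁)/(k₂·C_A) = (k₁/k₂)·C_A⁻¹.
= (0.183) / (3.53×5.400) = 0.1830/19.06 = 0.00960.

0.00960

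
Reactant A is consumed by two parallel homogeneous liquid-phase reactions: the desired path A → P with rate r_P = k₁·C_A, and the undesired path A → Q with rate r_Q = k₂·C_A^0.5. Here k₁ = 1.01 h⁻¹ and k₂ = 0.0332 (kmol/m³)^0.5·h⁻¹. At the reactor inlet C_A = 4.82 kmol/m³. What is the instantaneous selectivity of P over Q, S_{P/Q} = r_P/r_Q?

66.8

S_{P/Q} = r_P/r_Q = (k₁·C_A)/(k₂·C_A^0.5) = (k₁/k₂)·C_A^0.5.
= (1.01×4.820) / (0.0332×4.820^0.5) = 4.868/0.07289 = 66.8.
Since the desired path is higher order in A, keeping C_A high (PFR or concentrated feed) favours P.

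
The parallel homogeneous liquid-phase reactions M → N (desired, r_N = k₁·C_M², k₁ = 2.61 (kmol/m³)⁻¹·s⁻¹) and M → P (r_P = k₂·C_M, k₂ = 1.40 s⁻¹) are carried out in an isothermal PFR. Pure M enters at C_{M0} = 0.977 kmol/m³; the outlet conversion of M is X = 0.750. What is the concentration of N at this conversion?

0.378 kmol/m³

C_M = C_{M0}(1−X) = 0.2442 kmol/m³.
Along a PFR/batch, dC_P/dC_M = −r_P/(r_N+r_P) = −k₂/(k₂+k₁·C_M).
Integrating from C_{M0} to C_M: C_P = (1.40/2.61)·ln[(1.40+2.61·0.977)/(1.40+2.61·0.244)] = 0.5364·ln(3.950/2.037) = 0.3551 kmol/m³.
Then C_N = (C_{M0}−C_M) − C_P = 0.7328 − 0.3551 = 0.3777 kmol/m³.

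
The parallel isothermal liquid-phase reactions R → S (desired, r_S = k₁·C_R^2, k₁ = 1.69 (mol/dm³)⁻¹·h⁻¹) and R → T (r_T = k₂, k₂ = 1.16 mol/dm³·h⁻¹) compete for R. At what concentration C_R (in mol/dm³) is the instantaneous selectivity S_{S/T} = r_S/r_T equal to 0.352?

0.492 mol/dm³

S_{S/T} = (k₁/k₂)·C_R^2 ⇒ C_R = (S·k₂/k₁)^(0.5).
= (0.352×1.16/1.69)^(0.5) = (0.2416)^(0.5) = 0.492 mol/dm³.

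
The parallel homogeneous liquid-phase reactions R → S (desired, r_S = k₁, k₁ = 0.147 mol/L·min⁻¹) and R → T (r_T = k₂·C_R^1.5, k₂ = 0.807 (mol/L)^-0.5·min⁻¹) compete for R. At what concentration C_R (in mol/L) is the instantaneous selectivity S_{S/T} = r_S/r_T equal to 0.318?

0.690 mol/L

S_{S/T} = (k₁/k₂)·C_R^-1.5 ⇒ C_R = (S·k₂/k₁)^(1/(-1.5)).
= (0.318×0.807/0.147)^(-0.6667) = (1.746)^(-0.6667) = 0.690 mol/L.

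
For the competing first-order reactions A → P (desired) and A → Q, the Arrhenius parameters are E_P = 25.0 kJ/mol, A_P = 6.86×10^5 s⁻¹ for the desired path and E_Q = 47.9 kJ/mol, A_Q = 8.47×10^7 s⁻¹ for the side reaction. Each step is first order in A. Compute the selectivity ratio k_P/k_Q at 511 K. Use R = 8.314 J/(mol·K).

1.78

k_P/k_Q = (A_P/A_Q)·exp[−(E_P−E_Q)/(RT)] = (A_P/A_Q)·exp[(E_Q−E_P)/(RT)].
(E_Q−E_P)/(RT) = (47.9−25.0)×10³/(8.314×511) = 22900/4248 = 5.390.
k_P/k_Q = (6.86×10^5/8.47×10^7)·exp(5.390) = 0.008099 × 219.2 = 1.78.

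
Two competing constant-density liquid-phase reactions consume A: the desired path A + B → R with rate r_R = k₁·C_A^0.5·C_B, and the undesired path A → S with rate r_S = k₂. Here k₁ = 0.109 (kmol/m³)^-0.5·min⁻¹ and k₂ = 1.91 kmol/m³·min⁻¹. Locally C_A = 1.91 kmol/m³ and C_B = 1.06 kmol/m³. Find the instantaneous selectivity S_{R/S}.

S_{R/S} = r_R/r_S = (k₁·C_A^0.5·C_B)/(k₂) = (k₁/k₂)·C_A^0.5·C_B.
= (0.109×1.910^0.5×1.060) / (1.91) = 0.1597/1.910 = 0.0836.
Since the desired path is higher order in A, keeping C_A high (PFR or concentrated feed) favours R.

0.0836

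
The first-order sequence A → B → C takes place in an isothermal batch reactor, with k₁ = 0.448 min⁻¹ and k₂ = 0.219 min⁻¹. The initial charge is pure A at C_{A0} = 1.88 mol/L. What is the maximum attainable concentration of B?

0.948 mol/L

For a first-order series the maximum intermediate yield is C_{B,max}/C_{A0} = (k₁/k₂)^[k₂/(k₂−k₁)].
= (0.448/0.219)^(0.219/(0.219−0.448)) = (2.046)^(-0.9563) = 0.5044.
C_{B,max} = 0.5044×1.88 = 0.948 mol/L.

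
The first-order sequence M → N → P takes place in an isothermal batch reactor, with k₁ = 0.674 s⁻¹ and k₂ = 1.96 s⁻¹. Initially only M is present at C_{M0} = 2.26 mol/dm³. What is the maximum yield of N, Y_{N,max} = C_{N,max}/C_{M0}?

0.197

For a first-order series the maximum intermediate yield is C_{N,max}/C_{M0} = (k₁/k₂)^[k₂/(k₂−k₁)].
= (0.674/1.96)^(1.96/(1.96−0.674)) = (0.3439)^(1.524) = 0.1965.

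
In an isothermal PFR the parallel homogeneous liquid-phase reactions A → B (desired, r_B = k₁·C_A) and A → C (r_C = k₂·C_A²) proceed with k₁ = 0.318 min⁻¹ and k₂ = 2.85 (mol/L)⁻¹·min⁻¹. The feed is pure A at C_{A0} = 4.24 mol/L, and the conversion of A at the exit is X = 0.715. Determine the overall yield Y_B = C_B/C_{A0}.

0.0314

C_A = C_{A0}(1−X) = 1.208 mol/L.
Along a PFR/batch, dC_B/dC_A = −r_B/(r_B+r_C) = −k₁/(k₁+k₂·C_A).
Integrating from C_{A0} to C_A: C_B = (0.318/2.85)·ln[(0.318+2.85·4.24)/(0.318+2.85·1.21)] = 0.1116·ln(12.40/3.762) = 0.1331 mol/L.
Y_B = C_B/C_{A0} = 0.1331/4.24 = 0.0314.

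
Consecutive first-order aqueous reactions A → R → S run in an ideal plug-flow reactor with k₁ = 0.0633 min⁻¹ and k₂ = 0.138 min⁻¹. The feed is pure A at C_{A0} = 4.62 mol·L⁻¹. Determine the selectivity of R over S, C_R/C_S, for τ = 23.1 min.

For first-order series with pure A initially, C_R(τ) = k₁C_{A0}/(k₂−k₁)·(e^(−k₁τ) − e^(−k₂τ)).
e^(−k₁τ) = e^(−0.0633×23.1) = e^(−1.462) = 0.2317; e^(−k₂τ) = e^(−3.188) = 0.04126.
C_R = 0.0633×4.62/(0.138−0.0633) × (0.2317−0.04126) = 3.915×0.1905 = 0.7456 mol·L⁻¹.
C_A = C_{A0}e^(−k₁τ) = 1.071 mol·L⁻¹, so C_S = C_{A0}−C_A−C_R = 2.804 mol·L⁻¹; C_R/C_S = 0.266.

0.266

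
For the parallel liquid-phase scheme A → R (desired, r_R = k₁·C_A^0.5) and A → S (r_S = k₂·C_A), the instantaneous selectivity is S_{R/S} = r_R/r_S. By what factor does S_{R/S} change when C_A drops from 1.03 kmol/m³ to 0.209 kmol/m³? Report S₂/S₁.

2.22

S_{R/S} = (k₁/k₂)·C_A^-0.5, so S₂/S₁ = (C_{A,2}/C_{A,1})^-0.5.
= (0.209/1.03)^(-0.5) = (0.2029)^(-0.5) = 2.22.
Selectivity toward R rises as C_A falls — low-concentration operation is favoured.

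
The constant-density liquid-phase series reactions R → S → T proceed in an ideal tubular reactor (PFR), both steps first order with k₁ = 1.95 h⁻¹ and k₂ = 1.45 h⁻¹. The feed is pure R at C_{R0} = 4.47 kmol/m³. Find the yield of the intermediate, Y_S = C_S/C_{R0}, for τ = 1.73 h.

0.184

Solving the coupled first-order balances gives C_S(τ) = [k₁/(k₂−k₁)]·C_{R0}·(e^(−k₁τ) − e^(−k₂τ)).
e^(−k₁τ) = e^(−1.95×1.73) = e^(−3.373) = 0.03427; e^(−k₂τ) = e^(−2.508) = 0.08139.
C_S = 1.95×4.47/(1.45−1.95) × (0.03427−0.08139) = (-17.43)×(-0.04712) = 0.8215 kmol/m³.
Y_S = C_S/C_{R0} = 0.8215/4.47 = 0.184.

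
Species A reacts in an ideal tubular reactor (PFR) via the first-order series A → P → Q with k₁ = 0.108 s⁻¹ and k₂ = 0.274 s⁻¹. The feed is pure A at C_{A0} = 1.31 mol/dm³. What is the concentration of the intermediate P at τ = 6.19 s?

Solving the coupled first-order balances gives C_P(τ) = [k₁/(k₂−k₁)]·C_{A0}·(e^(−k₁τ) − e^(−k₂τ)).
e^(−k₁τ) = e^(−0.108×6.19) = e^(−0.6685) = 0.5125; e^(−k₂τ) = e^(−1.696) = 0.1834.
C_P = 0.108×1.31/(0.274−0.108) × (0.5125−0.1834) = 0.8523×0.3291 = 0.2805 mol/dm³.

0.280 mol/dm³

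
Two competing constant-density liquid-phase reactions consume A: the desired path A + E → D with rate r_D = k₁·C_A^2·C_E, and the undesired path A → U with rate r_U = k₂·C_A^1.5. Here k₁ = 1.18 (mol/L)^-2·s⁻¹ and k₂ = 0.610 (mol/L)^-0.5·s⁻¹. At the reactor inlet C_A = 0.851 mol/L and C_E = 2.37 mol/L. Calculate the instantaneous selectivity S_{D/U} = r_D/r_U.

4.23

S_{D/U} = r_D/r_U = (k₁·C_A^2·C_E)/(k₂·C_A^1.5) = (k₁/k₂)·C_A^0.5·C_E.
= (1.18×0.8510^2×2.370) / (0.610×0.8510^1.5) = 2.025/0.4789 = 4.23.
Since the desired path is higher order in A, keeping C_A high (PFR or concentrated feed) favours D.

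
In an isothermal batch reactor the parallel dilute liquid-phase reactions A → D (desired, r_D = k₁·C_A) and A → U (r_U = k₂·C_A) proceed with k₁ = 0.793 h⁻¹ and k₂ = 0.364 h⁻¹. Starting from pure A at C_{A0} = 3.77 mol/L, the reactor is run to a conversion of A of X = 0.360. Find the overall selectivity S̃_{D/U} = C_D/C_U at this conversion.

C_A = C_{A0}(1−X) = 2.413 mol/L.
Both paths are first order in A, so the instantaneous fraction to D is constant: dC_D/d(−C_A) = k₁/(k₁+k₂) = 0.6854.
C_D = 0.6854·(C_{A0}−C_A) = 0.6854×1.357 = 0.930 mol/L.
C_U = (C_{A0}−C_A)−C_D = 0.4270 mol/L; S̃_{D/U} = 0.9302/0.4270 = 2.18.

2.18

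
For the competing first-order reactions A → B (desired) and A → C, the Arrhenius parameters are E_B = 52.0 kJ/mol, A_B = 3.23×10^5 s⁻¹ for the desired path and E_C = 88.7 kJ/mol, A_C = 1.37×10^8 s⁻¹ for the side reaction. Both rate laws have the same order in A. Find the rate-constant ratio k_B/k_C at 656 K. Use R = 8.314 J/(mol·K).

k_B/k_C = (A_B/A_C)·exp[−(E_B−E_C)/(RT)] = (A_B/A_C)·exp[(E_C−E_B)/(RT)].
(E_C−E_B)/(RT) = (88.7−52.0)×10³/(8.314×656) = 36700/5454 = 6.729.
k_B/k_C = (3.23×10^5/1.37×10^8)·exp(6.729) = 0.002358 × 836.3 = 1.97.
Since E_B < E_C, lowering the temperature improves selectivity toward B.

1.97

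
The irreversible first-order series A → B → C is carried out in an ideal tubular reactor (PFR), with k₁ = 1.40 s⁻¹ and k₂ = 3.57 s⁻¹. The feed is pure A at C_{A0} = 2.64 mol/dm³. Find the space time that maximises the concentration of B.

The intermediate peaks when r₁ = r₂, i.e. k₁e^(−k₁τ) = k₂e^(−k₂τ), giving τ_opt = ln(k₂/k₁)/(k₂−k₁).
= ln(3.57/1.40)/(3.57−1.40) = ln(2.550)/2.170 = 0.9361/2.170 = 0.431 s.

0.431 s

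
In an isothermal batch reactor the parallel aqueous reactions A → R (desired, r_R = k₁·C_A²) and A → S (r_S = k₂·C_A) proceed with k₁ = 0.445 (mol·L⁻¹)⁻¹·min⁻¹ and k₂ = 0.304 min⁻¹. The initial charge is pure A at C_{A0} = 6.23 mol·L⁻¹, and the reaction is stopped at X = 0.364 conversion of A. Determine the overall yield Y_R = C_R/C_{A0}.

0.320

C_A = C_{A0}(1−X) = 3.962 mol·L⁻¹.
Along a PFR/batch, dC_S/dC_A = −r_S/(r_R+r_S) = −k₂/(k₂+k₁·C_A).
Integrating from C_{A0} to C_A: C_S = (0.304/0.445)·ln[(0.304+0.445·6.23)/(0.304+0.445·3.96)] = 0.6831·ln(3.076/2.067) = 0.2716 mol·L⁻¹.
Then C_R = (C_{A0}−C_A) − C_S = 2.268 − 0.2716 = 1.996 mol·L⁻¹.
Y_R = C_R/C_{A0} = 1.996/6.23 = 0.320.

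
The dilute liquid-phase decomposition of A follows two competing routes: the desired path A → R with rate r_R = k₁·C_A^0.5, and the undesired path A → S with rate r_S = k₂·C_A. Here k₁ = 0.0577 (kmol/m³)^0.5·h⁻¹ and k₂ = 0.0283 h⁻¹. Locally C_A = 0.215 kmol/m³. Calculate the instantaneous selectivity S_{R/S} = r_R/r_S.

S_{R/S} = r_R/r_S = (k₁·C_A^0.5)/(k₂·C_A) = (k₁/k₂)·C_A^-0.5.
= (0.0577×0.2150^0.5) / (0.0283×0.2150) = 0.02675/0.006084 = 4.40.
The undesired path is higher order in A, so low C_A (CSTR or dilute feed) favours R.

4.40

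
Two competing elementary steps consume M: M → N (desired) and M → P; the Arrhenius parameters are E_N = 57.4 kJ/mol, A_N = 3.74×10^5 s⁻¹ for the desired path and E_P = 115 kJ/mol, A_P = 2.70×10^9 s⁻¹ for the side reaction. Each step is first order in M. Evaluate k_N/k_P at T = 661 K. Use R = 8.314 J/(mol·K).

Since both paths have the same order in M, the concentration cancels and S_{N/P} = k_N/k_P = (A_N/A_P)·exp[(E_P−E_N)/(RT)].
(E_P−E_N)/(RT) = (115−57.4)×10³/(8.314×661) = 57600/5496 = 10.48.
k_N/k_P = (3.74×10^5/2.70×10^9)·exp(10.48) = 1.385×10^-4 × 35639 = 4.94.

4.94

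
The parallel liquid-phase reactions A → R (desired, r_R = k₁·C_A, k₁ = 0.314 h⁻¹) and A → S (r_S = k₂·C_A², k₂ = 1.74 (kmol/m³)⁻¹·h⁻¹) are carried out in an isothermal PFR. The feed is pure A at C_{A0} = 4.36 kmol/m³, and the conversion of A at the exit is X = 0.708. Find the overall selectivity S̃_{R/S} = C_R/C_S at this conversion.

C_A = C_{A0}(1−X) = 1.273 kmol/m³.
Along a PFR/batch, dC_R/dC_A = −r_R/(r_R+r_S) = −k₁/(k₁+k₂·C_A).
Integrating from C_{A0} to C_A: C_R = (0.314/1.74)·ln[(0.314+1.74·4.36)/(0.314+1.74·1.27)] = 0.1805·ln(7.900/2.529) = 0.2055 kmol/m³.
C_S = (C_{A0}−C_A)−C_R = 2.881 kmol/m³; S̃_{R/S} = 0.2055/2.881 = 0.0713.

0.0713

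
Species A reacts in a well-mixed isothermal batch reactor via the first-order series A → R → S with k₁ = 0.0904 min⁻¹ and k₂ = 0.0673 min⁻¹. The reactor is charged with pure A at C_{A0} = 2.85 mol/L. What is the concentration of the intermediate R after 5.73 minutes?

For first-order series with pure A initially, C_R(t) = k₁C_{A0}/(k₂−k₁)·(e^(−k₁t) − e^(−k₂t)).
e^(−k₁t) = e^(−0.0904×5.73) = e^(−0.5180) = 0.5957; e^(−k₂t) = e^(−0.3856) = 0.6800.
C_R = 0.0904×2.85/(0.0673−0.0904) × (0.5957−0.6800) = (-11.15)×(-0.08431) = 0.9403 mol/L.

0.940 mol/L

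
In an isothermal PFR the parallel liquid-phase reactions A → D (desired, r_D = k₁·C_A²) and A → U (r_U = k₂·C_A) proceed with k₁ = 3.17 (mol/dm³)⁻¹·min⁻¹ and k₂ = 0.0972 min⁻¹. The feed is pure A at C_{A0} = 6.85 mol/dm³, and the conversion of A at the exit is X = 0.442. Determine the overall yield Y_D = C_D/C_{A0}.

C_A = C_{A0}(1−X) = 3.822 mol/dm³.
Along a PFR/batch, dC_U/dC_A = −r_U/(r_D+r_U) = −k₂/(k₂+k₁·C_A).
Integrating from C_{A0} to C_A: C_U = (0.0972/3.17)·ln[(0.0972+3.17·6.85)/(0.0972+3.17·3.82)] = 0.03066·ln(21.81/12.21) = 0.01778 mol/dm³.
Then C_D = (C_{A0}−C_A) − C_U = 3.028 − 0.01778 = 3.010 mol/dm³.
Y_D = C_D/C_{A0} = 3.010/6.85 = 0.439.

0.439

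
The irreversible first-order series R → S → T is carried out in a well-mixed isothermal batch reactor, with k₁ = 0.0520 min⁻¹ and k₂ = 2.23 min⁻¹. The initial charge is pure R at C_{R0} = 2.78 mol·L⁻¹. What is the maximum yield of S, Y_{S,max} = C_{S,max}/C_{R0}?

0.0213

Evaluating C_S at t_opt = ln(k₂/k₁)/(k₂−k₁) gives C_{S,max}/C_{R0} = (k₁/k₂)^[k₂/(k₂−k₁)].
= (0.0520/2.23)^(2.23/(2.23−0.0520)) = (0.02332)^(1.024) = 0.02132.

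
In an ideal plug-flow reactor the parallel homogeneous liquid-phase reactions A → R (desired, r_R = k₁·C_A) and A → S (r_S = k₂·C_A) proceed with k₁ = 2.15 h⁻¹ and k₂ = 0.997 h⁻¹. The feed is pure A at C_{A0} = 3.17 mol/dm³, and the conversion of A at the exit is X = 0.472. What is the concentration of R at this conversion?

1.02 mol/dm³

C_A = C_{A0}(1−X) = 1.674 mol/dm³.
Both paths are first order in A, so the instantaneous fraction to R is constant: dC_R/d(−C_A) = k₁/(k₁+k₂) = 0.6832.
C_R = 0.6832·(C_{A0}−C_A) = 0.6832×1.496 = 1.02 mol/dm³.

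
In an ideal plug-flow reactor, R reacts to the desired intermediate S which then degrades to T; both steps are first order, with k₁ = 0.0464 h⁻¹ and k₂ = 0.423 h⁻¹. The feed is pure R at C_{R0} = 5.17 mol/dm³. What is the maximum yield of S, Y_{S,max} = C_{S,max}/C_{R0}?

0.0835

At the optimum, C_{S,max}/C_{R0} = (k₁/k₂)^[k₂/(k₂−k₁)].
= (0.0464/0.423)^(0.423/(0.423−0.0464)) = (0.1097)^(1.123) = 0.08354.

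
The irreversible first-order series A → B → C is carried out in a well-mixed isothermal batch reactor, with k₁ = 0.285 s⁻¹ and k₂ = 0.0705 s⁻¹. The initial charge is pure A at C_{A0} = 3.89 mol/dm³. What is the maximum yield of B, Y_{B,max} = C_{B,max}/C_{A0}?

At the optimum, C_{B,max}/C_{A0} = (k₁/k₂)^[k₂/(k₂−k₁)].
= (0.285/0.0705)^(0.0705/(0.0705−0.285)) = (4.043)^(-0.3287) = 0.6318.

0.632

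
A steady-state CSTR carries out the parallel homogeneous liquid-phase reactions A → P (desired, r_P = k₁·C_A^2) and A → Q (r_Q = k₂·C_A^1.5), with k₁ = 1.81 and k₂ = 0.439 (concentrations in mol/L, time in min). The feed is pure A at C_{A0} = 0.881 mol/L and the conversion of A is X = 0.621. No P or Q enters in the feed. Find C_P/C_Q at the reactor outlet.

2.38

Exit C_A = C_{A0}(1−X) = 0.881×0.379 = 0.3339 mol/L.
In a CSTR the entire volume is at exit conditions, so r_P = 1.81×0.3339^2 = 0.2018 and r_Q = 0.439×0.3339^1.5 = 0.08470.
Overall selectivity = C_P/C_Q = r_Pτ/(r_Qτ) = r_P/r_Q = 2.38.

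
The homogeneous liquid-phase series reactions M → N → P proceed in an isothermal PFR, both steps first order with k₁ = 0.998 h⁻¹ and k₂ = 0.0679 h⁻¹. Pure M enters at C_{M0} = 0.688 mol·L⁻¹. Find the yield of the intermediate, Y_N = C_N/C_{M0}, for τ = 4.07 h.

0.795

The intermediate concentration in a first-order A→B→C sequence is C_N = k₁C_{M0}(e^(−k₁τ) − e^(−k₂τ))/(k₂−k₁).
e^(−k₁τ) = e^(−0.998×4.07) = e^(−4.062) = 0.01722; e^(−k₂τ) = e^(−0.2764) = 0.7585.
C_N = 0.998×0.688/(0.0679−0.998) × (0.01722−0.7585) = (-0.7382)×(-0.7413) = 0.5473 mol·L⁻¹.
Y_N = C_N/C_{M0} = 0.5473/0.688 = 0.795.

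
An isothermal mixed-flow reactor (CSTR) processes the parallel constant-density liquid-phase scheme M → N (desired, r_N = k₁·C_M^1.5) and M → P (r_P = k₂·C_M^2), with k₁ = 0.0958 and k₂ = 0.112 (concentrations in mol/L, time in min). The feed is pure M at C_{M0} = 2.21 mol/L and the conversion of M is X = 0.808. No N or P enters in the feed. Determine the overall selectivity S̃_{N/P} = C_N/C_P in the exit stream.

1.31

Exit C_M = C_{M0}(1−X) = 2.21×0.192 = 0.4243 mol/L.
In a CSTR the entire volume is at exit conditions, so r_N = 0.0958×0.4243^1.5 = 0.02648 and r_P = 0.112×0.4243^2 = 0.02017.
Overall selectivity = C_N/C_P = r_Nτ/(r_Pτ) = r_N/r_P = 1.31.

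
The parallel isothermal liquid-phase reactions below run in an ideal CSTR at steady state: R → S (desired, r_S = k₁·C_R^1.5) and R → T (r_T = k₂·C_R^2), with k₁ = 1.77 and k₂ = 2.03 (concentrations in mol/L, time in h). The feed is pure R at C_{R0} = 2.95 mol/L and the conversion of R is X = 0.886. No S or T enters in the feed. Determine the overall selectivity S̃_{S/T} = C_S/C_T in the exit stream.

1.50

Exit C_R = C_{R0}(1−X) = 2.95×0.114 = 0.3363 mol/L.
Rates in a CSTR are evaluated at the outlet concentration: r_S = 1.77×0.3363^1.5 = 0.3452, r_T = 2.03×0.3363^2 = 0.2296.
Overall selectivity = C_S/C_T = r_Sτ/(r_Tτ) = r_S/r_T = 1.50.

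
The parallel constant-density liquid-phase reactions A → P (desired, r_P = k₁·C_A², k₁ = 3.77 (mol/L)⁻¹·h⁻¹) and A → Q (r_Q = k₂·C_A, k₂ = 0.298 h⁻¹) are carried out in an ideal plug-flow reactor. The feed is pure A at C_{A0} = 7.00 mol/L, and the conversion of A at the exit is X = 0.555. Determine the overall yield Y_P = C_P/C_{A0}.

0.546

C_A = C_{A0}(1−X) = 3.115 mol/L.
Along a PFR/batch, dC_Q/dC_A = −r_Q/(r_P+r_Q) = −k₂/(k₂+k₁·C_A).
Integrating from C_{A0} to C_A: C_Q = (0.298/3.77)·ln[(0.298+3.77·7.00)/(0.298+3.77·3.11)] = 0.07905·ln(26.69/12.04) = 0.06291 mol/L.
Then C_P = (C_{A0}−C_A) − C_Q = 3.885 − 0.06291 = 3.822 mol/L.
Y_P = C_P/C_{A0} = 3.822/7.00 = 0.546.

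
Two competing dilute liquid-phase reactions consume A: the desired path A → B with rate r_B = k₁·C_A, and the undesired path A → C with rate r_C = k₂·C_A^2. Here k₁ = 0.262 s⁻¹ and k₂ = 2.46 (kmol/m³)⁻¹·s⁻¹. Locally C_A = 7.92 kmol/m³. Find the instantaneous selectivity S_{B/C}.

S_{B/C} = r_B/r_C = (k₁·C_A)/(k₂·C_A^2) = (k₁/k₂)·C_A⁻¹.
= (0.262×7.920) / (2.46×7.920^2) = 2.075/154.3 = 0.0134.
The undesired path is higher order in A, so low C_A (CSTR or dilute feed) favours B.

0.0134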